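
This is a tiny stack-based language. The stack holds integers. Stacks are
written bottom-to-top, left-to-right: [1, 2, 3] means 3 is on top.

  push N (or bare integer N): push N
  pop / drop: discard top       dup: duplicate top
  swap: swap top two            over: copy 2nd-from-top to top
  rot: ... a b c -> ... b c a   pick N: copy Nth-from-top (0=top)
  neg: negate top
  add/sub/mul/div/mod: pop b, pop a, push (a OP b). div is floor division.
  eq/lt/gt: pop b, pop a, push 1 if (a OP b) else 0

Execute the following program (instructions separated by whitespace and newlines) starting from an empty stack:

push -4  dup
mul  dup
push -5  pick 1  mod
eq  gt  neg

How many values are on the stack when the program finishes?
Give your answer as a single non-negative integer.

After 'push -4': stack = [-4] (depth 1)
After 'dup': stack = [-4, -4] (depth 2)
After 'mul': stack = [16] (depth 1)
After 'dup': stack = [16, 16] (depth 2)
After 'push -5': stack = [16, 16, -5] (depth 3)
After 'pick 1': stack = [16, 16, -5, 16] (depth 4)
After 'mod': stack = [16, 16, 11] (depth 3)
After 'eq': stack = [16, 0] (depth 2)
After 'gt': stack = [1] (depth 1)
After 'neg': stack = [-1] (depth 1)

Answer: 1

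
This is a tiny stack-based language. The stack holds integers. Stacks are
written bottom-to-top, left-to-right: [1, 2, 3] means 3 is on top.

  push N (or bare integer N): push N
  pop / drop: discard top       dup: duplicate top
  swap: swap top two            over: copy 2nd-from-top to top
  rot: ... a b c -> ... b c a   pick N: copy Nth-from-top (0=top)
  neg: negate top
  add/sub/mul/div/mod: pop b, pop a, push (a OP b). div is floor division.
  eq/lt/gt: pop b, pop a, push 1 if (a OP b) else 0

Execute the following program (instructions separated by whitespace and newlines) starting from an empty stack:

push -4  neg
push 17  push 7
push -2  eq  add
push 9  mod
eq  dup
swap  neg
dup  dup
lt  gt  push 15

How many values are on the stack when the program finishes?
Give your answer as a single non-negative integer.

After 'push -4': stack = [-4] (depth 1)
After 'neg': stack = [4] (depth 1)
After 'push 17': stack = [4, 17] (depth 2)
After 'push 7': stack = [4, 17, 7] (depth 3)
After 'push -2': stack = [4, 17, 7, -2] (depth 4)
After 'eq': stack = [4, 17, 0] (depth 3)
After 'add': stack = [4, 17] (depth 2)
After 'push 9': stack = [4, 17, 9] (depth 3)
After 'mod': stack = [4, 8] (depth 2)
After 'eq': stack = [0] (depth 1)
After 'dup': stack = [0, 0] (depth 2)
After 'swap': stack = [0, 0] (depth 2)
After 'neg': stack = [0, 0] (depth 2)
After 'dup': stack = [0, 0, 0] (depth 3)
After 'dup': stack = [0, 0, 0, 0] (depth 4)
After 'lt': stack = [0, 0, 0] (depth 3)
After 'gt': stack = [0, 0] (depth 2)
After 'push 15': stack = [0, 0, 15] (depth 3)

Answer: 3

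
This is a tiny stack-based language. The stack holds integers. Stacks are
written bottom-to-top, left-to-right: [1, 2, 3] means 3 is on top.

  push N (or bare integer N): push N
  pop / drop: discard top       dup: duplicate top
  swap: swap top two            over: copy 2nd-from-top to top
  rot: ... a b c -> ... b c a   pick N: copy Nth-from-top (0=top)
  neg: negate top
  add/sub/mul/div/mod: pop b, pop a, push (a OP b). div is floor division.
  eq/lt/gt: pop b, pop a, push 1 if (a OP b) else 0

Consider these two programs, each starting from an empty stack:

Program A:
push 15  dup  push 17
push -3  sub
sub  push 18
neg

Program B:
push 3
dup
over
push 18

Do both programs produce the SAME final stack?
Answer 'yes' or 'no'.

Answer: no

Derivation:
Program A trace:
  After 'push 15': [15]
  After 'dup': [15, 15]
  After 'push 17': [15, 15, 17]
  After 'push -3': [15, 15, 17, -3]
  After 'sub': [15, 15, 20]
  After 'sub': [15, -5]
  After 'push 18': [15, -5, 18]
  After 'neg': [15, -5, -18]
Program A final stack: [15, -5, -18]

Program B trace:
  After 'push 3': [3]
  After 'dup': [3, 3]
  After 'over': [3, 3, 3]
  After 'push 18': [3, 3, 3, 18]
Program B final stack: [3, 3, 3, 18]
Same: no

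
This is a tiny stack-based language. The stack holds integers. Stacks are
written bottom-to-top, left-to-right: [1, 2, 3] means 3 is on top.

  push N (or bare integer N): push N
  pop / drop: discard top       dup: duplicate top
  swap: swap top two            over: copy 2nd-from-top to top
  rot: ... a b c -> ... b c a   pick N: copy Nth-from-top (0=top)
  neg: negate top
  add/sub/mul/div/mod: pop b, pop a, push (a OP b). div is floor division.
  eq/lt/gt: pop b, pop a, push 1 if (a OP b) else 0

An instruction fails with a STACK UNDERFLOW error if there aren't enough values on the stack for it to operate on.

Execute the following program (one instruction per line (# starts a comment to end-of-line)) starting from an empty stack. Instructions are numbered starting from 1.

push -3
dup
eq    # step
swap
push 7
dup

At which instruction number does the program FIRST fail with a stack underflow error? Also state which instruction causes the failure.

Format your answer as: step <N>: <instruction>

Answer: step 4: swap

Derivation:
Step 1 ('push -3'): stack = [-3], depth = 1
Step 2 ('dup'): stack = [-3, -3], depth = 2
Step 3 ('eq'): stack = [1], depth = 1
Step 4 ('swap'): needs 2 value(s) but depth is 1 — STACK UNDERFLOW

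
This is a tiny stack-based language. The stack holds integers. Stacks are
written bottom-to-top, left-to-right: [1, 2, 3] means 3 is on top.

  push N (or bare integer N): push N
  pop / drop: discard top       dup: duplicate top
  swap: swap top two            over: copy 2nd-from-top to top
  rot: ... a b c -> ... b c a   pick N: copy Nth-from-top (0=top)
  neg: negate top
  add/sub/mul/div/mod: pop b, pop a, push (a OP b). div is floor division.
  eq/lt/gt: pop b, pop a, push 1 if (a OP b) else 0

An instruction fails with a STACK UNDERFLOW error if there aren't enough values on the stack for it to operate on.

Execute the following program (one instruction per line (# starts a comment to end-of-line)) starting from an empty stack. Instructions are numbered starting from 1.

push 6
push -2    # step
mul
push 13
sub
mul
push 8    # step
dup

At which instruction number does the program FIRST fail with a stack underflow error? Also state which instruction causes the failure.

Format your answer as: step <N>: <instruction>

Answer: step 6: mul

Derivation:
Step 1 ('push 6'): stack = [6], depth = 1
Step 2 ('push -2'): stack = [6, -2], depth = 2
Step 3 ('mul'): stack = [-12], depth = 1
Step 4 ('push 13'): stack = [-12, 13], depth = 2
Step 5 ('sub'): stack = [-25], depth = 1
Step 6 ('mul'): needs 2 value(s) but depth is 1 — STACK UNDERFLOW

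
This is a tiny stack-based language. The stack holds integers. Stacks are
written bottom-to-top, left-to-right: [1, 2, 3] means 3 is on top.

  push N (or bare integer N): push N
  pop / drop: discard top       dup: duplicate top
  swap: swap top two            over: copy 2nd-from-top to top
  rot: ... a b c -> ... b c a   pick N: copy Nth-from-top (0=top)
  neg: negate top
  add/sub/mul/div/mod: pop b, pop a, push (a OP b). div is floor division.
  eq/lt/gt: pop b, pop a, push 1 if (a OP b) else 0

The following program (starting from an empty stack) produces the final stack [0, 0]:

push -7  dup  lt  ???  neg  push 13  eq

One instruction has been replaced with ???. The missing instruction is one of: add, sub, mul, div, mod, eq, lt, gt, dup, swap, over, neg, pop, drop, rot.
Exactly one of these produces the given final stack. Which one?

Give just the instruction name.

Stack before ???: [0]
Stack after ???:  [0, 0]
The instruction that transforms [0] -> [0, 0] is: dup

Answer: dup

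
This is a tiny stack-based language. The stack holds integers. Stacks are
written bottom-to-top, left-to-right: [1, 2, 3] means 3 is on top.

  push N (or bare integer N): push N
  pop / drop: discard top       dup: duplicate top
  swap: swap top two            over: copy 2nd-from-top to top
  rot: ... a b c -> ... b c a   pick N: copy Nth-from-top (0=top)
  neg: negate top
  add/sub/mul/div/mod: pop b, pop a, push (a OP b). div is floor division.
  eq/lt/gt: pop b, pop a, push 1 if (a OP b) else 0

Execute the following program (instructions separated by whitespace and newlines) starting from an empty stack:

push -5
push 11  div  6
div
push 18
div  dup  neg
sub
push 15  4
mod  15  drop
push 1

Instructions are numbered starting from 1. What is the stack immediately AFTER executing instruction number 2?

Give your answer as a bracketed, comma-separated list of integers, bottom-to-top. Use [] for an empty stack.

Step 1 ('push -5'): [-5]
Step 2 ('push 11'): [-5, 11]

Answer: [-5, 11]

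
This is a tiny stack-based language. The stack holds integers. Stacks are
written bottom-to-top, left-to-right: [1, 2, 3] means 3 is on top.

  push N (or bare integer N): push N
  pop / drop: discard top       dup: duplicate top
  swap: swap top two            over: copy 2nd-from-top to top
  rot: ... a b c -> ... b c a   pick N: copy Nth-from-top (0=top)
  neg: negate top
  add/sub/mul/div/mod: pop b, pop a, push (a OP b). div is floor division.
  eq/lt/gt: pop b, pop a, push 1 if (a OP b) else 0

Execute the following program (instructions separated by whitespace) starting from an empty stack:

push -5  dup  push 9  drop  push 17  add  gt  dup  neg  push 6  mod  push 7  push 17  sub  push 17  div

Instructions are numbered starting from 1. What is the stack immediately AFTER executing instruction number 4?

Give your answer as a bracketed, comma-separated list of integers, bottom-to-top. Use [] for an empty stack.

Step 1 ('push -5'): [-5]
Step 2 ('dup'): [-5, -5]
Step 3 ('push 9'): [-5, -5, 9]
Step 4 ('drop'): [-5, -5]

Answer: [-5, -5]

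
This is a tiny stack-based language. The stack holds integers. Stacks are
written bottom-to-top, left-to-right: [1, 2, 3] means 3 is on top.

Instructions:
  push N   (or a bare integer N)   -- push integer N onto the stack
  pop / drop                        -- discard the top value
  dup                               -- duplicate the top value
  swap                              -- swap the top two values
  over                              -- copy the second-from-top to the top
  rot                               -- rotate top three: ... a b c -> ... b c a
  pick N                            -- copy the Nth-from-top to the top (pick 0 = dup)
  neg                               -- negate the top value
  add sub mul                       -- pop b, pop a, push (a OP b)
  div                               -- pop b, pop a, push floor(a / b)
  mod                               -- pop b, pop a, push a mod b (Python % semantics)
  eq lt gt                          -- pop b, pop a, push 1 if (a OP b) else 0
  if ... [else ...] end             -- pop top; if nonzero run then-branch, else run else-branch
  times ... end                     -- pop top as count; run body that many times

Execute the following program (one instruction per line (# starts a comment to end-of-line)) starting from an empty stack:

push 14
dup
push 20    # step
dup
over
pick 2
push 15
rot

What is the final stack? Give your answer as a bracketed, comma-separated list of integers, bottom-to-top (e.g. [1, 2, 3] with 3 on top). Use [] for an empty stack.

Answer: [14, 14, 20, 20, 20, 15, 20]

Derivation:
After 'push 14': [14]
After 'dup': [14, 14]
After 'push 20': [14, 14, 20]
After 'dup': [14, 14, 20, 20]
After 'over': [14, 14, 20, 20, 20]
After 'pick 2': [14, 14, 20, 20, 20, 20]
After 'push 15': [14, 14, 20, 20, 20, 20, 15]
After 'rot': [14, 14, 20, 20, 20, 15, 20]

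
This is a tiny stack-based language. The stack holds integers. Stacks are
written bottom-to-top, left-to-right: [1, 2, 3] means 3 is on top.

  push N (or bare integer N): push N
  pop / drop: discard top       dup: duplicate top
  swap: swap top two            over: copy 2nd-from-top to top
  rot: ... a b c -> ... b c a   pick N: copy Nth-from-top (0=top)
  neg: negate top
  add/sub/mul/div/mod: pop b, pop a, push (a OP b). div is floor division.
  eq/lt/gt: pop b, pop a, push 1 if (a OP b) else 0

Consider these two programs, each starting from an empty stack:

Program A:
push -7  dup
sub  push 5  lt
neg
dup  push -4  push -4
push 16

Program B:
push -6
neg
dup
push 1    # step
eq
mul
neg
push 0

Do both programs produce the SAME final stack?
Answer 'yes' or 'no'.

Answer: no

Derivation:
Program A trace:
  After 'push -7': [-7]
  After 'dup': [-7, -7]
  After 'sub': [0]
  After 'push 5': [0, 5]
  After 'lt': [1]
  After 'neg': [-1]
  After 'dup': [-1, -1]
  After 'push -4': [-1, -1, -4]
  After 'push -4': [-1, -1, -4, -4]
  After 'push 16': [-1, -1, -4, -4, 16]
Program A final stack: [-1, -1, -4, -4, 16]

Program B trace:
  After 'push -6': [-6]
  After 'neg': [6]
  After 'dup': [6, 6]
  After 'push 1': [6, 6, 1]
  After 'eq': [6, 0]
  After 'mul': [0]
  After 'neg': [0]
  After 'push 0': [0, 0]
Program B final stack: [0, 0]
Same: no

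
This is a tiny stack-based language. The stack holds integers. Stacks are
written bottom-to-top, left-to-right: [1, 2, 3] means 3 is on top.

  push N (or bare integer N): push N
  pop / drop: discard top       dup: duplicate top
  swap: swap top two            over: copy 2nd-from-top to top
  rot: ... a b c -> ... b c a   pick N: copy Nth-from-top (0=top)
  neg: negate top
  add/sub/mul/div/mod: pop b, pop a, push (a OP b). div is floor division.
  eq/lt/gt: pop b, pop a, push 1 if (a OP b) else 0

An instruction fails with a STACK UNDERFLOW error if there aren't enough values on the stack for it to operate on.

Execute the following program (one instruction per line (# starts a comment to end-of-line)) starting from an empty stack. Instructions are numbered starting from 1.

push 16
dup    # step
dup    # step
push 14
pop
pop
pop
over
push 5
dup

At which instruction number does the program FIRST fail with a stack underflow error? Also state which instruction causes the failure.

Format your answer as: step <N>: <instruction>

Step 1 ('push 16'): stack = [16], depth = 1
Step 2 ('dup'): stack = [16, 16], depth = 2
Step 3 ('dup'): stack = [16, 16, 16], depth = 3
Step 4 ('push 14'): stack = [16, 16, 16, 14], depth = 4
Step 5 ('pop'): stack = [16, 16, 16], depth = 3
Step 6 ('pop'): stack = [16, 16], depth = 2
Step 7 ('pop'): stack = [16], depth = 1
Step 8 ('over'): needs 2 value(s) but depth is 1 — STACK UNDERFLOW

Answer: step 8: over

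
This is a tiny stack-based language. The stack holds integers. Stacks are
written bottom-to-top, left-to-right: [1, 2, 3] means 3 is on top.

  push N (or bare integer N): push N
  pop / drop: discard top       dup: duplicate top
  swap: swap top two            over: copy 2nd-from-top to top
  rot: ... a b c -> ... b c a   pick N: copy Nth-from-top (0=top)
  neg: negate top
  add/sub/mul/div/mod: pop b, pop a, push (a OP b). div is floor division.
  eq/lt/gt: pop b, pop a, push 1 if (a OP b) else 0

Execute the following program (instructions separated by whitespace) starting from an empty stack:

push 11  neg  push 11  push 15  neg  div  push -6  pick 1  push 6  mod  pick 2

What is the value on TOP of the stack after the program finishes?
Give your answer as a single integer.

After 'push 11': [11]
After 'neg': [-11]
After 'push 11': [-11, 11]
After 'push 15': [-11, 11, 15]
After 'neg': [-11, 11, -15]
After 'div': [-11, -1]
After 'push -6': [-11, -1, -6]
After 'pick 1': [-11, -1, -6, -1]
After 'push 6': [-11, -1, -6, -1, 6]
After 'mod': [-11, -1, -6, 5]
After 'pick 2': [-11, -1, -6, 5, -1]

Answer: -1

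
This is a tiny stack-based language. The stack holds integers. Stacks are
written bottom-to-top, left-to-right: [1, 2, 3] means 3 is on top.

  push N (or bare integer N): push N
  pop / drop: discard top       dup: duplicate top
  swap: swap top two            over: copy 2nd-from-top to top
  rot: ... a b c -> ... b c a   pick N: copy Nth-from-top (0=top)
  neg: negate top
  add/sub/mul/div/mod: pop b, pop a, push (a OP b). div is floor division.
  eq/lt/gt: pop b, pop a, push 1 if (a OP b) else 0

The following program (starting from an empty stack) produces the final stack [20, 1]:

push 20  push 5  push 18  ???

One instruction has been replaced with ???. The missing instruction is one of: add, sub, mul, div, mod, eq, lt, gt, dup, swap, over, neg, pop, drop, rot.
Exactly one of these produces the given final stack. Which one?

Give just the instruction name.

Answer: lt

Derivation:
Stack before ???: [20, 5, 18]
Stack after ???:  [20, 1]
The instruction that transforms [20, 5, 18] -> [20, 1] is: lt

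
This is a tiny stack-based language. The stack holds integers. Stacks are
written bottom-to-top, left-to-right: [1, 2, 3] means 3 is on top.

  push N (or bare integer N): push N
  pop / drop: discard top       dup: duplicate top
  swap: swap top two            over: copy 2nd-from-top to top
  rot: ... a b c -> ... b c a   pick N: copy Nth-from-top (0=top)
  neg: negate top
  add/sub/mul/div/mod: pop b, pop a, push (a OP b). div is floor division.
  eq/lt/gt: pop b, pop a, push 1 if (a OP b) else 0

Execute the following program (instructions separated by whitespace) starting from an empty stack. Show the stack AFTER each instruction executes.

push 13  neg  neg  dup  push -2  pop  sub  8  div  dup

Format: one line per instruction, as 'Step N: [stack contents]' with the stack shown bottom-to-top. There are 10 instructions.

Step 1: [13]
Step 2: [-13]
Step 3: [13]
Step 4: [13, 13]
Step 5: [13, 13, -2]
Step 6: [13, 13]
Step 7: [0]
Step 8: [0, 8]
Step 9: [0]
Step 10: [0, 0]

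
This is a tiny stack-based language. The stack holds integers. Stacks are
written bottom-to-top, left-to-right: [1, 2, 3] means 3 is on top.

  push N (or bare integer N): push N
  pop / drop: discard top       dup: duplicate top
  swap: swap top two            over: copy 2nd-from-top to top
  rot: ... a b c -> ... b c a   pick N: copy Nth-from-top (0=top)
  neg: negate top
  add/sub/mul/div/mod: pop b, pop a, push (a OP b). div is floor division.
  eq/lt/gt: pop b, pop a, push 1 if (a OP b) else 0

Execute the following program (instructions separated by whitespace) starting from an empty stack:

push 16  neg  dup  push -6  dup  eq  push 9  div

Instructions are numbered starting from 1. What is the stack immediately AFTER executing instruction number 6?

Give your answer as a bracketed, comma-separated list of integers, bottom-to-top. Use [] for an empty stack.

Answer: [-16, -16, 1]

Derivation:
Step 1 ('push 16'): [16]
Step 2 ('neg'): [-16]
Step 3 ('dup'): [-16, -16]
Step 4 ('push -6'): [-16, -16, -6]
Step 5 ('dup'): [-16, -16, -6, -6]
Step 6 ('eq'): [-16, -16, 1]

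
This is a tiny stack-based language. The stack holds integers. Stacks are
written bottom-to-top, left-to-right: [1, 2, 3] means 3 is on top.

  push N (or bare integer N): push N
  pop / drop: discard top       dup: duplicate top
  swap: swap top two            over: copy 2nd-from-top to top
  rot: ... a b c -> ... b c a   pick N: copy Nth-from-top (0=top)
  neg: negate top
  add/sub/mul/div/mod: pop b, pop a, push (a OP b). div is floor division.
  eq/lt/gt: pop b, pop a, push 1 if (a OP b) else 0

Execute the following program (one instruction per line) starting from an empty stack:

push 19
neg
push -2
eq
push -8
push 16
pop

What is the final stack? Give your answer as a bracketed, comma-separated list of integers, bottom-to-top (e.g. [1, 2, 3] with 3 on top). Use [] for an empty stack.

Answer: [0, -8]

Derivation:
After 'push 19': [19]
After 'neg': [-19]
After 'push -2': [-19, -2]
After 'eq': [0]
After 'push -8': [0, -8]
After 'push 16': [0, -8, 16]
After 'pop': [0, -8]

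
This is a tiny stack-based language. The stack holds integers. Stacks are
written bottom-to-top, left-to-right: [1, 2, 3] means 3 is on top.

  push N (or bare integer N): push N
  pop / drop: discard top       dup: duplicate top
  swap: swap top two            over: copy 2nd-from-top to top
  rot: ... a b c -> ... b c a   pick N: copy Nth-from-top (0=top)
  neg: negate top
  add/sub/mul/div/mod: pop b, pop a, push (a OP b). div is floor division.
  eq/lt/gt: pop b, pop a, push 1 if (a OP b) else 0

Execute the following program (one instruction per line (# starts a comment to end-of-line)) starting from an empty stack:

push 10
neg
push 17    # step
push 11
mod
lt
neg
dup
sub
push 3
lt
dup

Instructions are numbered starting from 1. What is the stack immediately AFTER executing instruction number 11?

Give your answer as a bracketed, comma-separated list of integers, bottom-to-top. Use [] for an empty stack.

Answer: [1]

Derivation:
Step 1 ('push 10'): [10]
Step 2 ('neg'): [-10]
Step 3 ('push 17'): [-10, 17]
Step 4 ('push 11'): [-10, 17, 11]
Step 5 ('mod'): [-10, 6]
Step 6 ('lt'): [1]
Step 7 ('neg'): [-1]
Step 8 ('dup'): [-1, -1]
Step 9 ('sub'): [0]
Step 10 ('push 3'): [0, 3]
Step 11 ('lt'): [1]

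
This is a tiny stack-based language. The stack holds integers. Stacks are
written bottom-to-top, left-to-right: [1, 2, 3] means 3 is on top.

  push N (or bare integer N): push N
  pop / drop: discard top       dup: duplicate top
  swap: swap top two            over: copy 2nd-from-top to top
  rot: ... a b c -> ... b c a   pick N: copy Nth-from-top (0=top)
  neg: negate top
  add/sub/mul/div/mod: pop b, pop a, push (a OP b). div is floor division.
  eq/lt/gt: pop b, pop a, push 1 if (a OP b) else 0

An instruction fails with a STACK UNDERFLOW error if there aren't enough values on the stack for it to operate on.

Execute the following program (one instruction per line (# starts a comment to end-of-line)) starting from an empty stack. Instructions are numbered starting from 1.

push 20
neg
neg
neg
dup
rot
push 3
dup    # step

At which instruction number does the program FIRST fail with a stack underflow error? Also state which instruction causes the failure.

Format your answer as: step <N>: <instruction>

Step 1 ('push 20'): stack = [20], depth = 1
Step 2 ('neg'): stack = [-20], depth = 1
Step 3 ('neg'): stack = [20], depth = 1
Step 4 ('neg'): stack = [-20], depth = 1
Step 5 ('dup'): stack = [-20, -20], depth = 2
Step 6 ('rot'): needs 3 value(s) but depth is 2 — STACK UNDERFLOW

Answer: step 6: rot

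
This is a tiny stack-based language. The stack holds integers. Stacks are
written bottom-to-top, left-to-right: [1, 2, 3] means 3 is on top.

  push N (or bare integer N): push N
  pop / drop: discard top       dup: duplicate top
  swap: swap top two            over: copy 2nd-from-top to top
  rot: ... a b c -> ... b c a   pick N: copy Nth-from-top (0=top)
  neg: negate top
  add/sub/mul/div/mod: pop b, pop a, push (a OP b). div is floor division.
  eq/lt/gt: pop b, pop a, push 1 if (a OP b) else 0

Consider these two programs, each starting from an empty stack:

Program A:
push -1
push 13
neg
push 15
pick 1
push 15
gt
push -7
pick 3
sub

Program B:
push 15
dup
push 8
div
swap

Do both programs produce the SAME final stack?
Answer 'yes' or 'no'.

Program A trace:
  After 'push -1': [-1]
  After 'push 13': [-1, 13]
  After 'neg': [-1, -13]
  After 'push 15': [-1, -13, 15]
  After 'pick 1': [-1, -13, 15, -13]
  After 'push 15': [-1, -13, 15, -13, 15]
  After 'gt': [-1, -13, 15, 0]
  After 'push -7': [-1, -13, 15, 0, -7]
  After 'pick 3': [-1, -13, 15, 0, -7, -13]
  After 'sub': [-1, -13, 15, 0, 6]
Program A final stack: [-1, -13, 15, 0, 6]

Program B trace:
  After 'push 15': [15]
  After 'dup': [15, 15]
  After 'push 8': [15, 15, 8]
  After 'div': [15, 1]
  After 'swap': [1, 15]
Program B final stack: [1, 15]
Same: no

Answer: no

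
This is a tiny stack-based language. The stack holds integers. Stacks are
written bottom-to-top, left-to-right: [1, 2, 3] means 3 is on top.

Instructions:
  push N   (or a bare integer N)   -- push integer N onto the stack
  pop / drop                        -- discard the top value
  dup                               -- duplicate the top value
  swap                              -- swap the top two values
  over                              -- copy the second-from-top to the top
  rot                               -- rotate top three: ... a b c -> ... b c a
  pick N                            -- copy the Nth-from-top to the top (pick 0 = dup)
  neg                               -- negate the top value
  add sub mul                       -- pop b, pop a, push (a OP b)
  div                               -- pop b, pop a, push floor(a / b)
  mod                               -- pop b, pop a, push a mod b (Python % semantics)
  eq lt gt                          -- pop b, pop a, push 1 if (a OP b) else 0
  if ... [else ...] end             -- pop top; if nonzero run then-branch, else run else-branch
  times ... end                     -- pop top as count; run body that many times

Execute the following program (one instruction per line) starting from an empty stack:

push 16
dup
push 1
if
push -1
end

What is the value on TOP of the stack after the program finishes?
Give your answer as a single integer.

Answer: -1

Derivation:
After 'push 16': [16]
After 'dup': [16, 16]
After 'push 1': [16, 16, 1]
After 'if': [16, 16]
After 'push -1': [16, 16, -1]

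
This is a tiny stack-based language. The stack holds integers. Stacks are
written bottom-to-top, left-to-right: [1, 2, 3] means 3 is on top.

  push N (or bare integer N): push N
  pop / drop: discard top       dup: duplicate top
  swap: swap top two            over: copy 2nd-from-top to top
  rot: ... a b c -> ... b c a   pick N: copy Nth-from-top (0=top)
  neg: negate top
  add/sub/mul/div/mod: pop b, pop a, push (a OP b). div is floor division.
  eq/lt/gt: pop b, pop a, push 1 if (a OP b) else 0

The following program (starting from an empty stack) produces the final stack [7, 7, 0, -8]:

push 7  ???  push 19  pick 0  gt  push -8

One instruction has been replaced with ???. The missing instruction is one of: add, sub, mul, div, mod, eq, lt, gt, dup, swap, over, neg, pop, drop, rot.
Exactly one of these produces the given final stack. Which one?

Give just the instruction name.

Answer: dup

Derivation:
Stack before ???: [7]
Stack after ???:  [7, 7]
The instruction that transforms [7] -> [7, 7] is: dup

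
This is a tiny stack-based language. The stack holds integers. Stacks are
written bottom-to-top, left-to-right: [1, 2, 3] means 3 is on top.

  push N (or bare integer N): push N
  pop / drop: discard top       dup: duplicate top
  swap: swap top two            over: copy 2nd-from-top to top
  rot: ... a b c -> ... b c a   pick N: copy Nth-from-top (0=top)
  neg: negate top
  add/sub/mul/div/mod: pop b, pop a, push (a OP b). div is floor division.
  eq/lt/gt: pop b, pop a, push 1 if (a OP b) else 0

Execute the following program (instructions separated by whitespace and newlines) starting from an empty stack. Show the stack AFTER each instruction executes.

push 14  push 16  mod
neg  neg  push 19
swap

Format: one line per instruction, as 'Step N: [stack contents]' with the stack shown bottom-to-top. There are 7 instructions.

Step 1: [14]
Step 2: [14, 16]
Step 3: [14]
Step 4: [-14]
Step 5: [14]
Step 6: [14, 19]
Step 7: [19, 14]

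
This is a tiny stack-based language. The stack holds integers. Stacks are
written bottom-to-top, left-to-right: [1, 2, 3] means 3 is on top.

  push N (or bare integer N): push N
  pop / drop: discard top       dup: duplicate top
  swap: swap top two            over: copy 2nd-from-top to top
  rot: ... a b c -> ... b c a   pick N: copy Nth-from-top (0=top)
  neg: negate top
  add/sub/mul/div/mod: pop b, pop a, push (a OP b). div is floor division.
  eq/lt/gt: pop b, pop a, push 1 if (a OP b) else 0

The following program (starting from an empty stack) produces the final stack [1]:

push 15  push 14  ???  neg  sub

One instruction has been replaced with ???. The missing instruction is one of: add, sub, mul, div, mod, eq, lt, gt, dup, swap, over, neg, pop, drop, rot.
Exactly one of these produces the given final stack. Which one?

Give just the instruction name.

Stack before ???: [15, 14]
Stack after ???:  [15, -14]
The instruction that transforms [15, 14] -> [15, -14] is: neg

Answer: neg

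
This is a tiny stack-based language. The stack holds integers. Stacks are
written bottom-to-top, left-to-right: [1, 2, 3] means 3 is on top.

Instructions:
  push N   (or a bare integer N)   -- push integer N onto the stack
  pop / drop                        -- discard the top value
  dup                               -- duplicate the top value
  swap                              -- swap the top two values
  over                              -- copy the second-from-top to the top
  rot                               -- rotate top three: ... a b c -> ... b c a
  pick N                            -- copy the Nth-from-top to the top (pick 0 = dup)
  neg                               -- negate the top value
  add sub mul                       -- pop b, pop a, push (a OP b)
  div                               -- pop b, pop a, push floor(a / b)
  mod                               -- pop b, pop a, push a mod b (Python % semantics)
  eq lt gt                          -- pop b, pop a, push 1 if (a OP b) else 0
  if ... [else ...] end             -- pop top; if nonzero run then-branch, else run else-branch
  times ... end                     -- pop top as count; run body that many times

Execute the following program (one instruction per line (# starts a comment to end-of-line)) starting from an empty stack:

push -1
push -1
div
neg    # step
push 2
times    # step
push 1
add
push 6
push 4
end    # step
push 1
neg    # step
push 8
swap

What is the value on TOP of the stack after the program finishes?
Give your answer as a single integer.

After 'push -1': [-1]
After 'push -1': [-1, -1]
After 'div': [1]
After 'neg': [-1]
After 'push 2': [-1, 2]
After 'times': [-1]
After 'push 1': [-1, 1]
After 'add': [0]
After 'push 6': [0, 6]
After 'push 4': [0, 6, 4]
After 'push 1': [0, 6, 4, 1]
After 'add': [0, 6, 5]
After 'push 6': [0, 6, 5, 6]
After 'push 4': [0, 6, 5, 6, 4]
After 'push 1': [0, 6, 5, 6, 4, 1]
After 'neg': [0, 6, 5, 6, 4, -1]
After 'push 8': [0, 6, 5, 6, 4, -1, 8]
After 'swap': [0, 6, 5, 6, 4, 8, -1]

Answer: -1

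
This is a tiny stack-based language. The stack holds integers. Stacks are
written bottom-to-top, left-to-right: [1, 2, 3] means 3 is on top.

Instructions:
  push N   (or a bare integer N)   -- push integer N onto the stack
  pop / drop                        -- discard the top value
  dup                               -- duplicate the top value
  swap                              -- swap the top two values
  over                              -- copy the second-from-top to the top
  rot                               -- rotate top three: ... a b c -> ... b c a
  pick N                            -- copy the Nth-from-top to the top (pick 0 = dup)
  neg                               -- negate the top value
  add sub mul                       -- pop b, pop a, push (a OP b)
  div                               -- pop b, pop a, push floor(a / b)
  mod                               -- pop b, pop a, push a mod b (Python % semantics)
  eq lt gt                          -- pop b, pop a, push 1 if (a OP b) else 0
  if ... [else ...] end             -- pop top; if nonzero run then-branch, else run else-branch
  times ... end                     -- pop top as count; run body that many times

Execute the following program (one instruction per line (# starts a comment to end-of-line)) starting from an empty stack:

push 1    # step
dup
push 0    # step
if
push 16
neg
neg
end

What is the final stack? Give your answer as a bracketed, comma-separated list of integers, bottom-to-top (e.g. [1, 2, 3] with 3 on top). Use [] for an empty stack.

After 'push 1': [1]
After 'dup': [1, 1]
After 'push 0': [1, 1, 0]
After 'if': [1, 1]

Answer: [1, 1]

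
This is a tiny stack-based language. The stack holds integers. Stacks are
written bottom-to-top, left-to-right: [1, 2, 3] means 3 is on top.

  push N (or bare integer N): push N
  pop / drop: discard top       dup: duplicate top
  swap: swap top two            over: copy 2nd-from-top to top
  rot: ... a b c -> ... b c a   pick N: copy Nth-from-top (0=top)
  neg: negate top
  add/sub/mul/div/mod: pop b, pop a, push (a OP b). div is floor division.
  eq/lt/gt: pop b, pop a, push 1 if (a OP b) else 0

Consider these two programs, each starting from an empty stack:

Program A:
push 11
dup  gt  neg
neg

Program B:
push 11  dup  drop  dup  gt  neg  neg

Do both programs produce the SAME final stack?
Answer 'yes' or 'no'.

Program A trace:
  After 'push 11': [11]
  After 'dup': [11, 11]
  After 'gt': [0]
  After 'neg': [0]
  After 'neg': [0]
Program A final stack: [0]

Program B trace:
  After 'push 11': [11]
  After 'dup': [11, 11]
  After 'drop': [11]
  After 'dup': [11, 11]
  After 'gt': [0]
  After 'neg': [0]
  After 'neg': [0]
Program B final stack: [0]
Same: yes

Answer: yes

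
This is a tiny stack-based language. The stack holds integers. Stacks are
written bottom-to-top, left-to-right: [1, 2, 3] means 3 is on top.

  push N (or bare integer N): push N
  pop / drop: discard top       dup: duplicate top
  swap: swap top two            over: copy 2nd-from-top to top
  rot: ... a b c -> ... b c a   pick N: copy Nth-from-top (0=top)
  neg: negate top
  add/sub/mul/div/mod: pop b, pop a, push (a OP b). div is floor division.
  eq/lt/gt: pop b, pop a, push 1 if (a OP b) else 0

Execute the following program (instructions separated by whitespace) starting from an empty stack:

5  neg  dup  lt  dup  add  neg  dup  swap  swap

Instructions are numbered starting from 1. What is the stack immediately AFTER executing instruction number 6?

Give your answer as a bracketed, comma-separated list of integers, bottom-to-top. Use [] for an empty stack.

Answer: [0]

Derivation:
Step 1 ('5'): [5]
Step 2 ('neg'): [-5]
Step 3 ('dup'): [-5, -5]
Step 4 ('lt'): [0]
Step 5 ('dup'): [0, 0]
Step 6 ('add'): [0]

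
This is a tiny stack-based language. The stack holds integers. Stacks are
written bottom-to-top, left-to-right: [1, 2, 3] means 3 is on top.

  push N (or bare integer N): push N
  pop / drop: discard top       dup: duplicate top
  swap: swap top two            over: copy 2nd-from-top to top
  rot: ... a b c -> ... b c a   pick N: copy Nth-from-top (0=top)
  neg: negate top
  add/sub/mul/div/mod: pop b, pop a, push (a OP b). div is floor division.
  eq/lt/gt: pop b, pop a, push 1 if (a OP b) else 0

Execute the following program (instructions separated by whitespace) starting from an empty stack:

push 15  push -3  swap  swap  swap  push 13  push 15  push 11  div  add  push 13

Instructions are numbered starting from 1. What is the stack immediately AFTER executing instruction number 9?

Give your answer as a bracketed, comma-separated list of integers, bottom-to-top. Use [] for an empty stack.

Step 1 ('push 15'): [15]
Step 2 ('push -3'): [15, -3]
Step 3 ('swap'): [-3, 15]
Step 4 ('swap'): [15, -3]
Step 5 ('swap'): [-3, 15]
Step 6 ('push 13'): [-3, 15, 13]
Step 7 ('push 15'): [-3, 15, 13, 15]
Step 8 ('push 11'): [-3, 15, 13, 15, 11]
Step 9 ('div'): [-3, 15, 13, 1]

Answer: [-3, 15, 13, 1]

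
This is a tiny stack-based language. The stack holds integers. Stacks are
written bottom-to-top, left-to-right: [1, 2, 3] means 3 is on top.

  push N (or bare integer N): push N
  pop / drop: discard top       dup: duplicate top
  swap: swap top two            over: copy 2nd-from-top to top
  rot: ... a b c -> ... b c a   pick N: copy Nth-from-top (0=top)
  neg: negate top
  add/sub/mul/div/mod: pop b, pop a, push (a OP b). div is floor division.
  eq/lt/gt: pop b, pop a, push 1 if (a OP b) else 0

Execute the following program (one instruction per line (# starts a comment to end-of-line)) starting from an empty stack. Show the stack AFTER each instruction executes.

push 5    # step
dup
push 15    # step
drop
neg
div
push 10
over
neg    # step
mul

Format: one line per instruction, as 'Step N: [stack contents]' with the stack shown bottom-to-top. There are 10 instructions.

Step 1: [5]
Step 2: [5, 5]
Step 3: [5, 5, 15]
Step 4: [5, 5]
Step 5: [5, -5]
Step 6: [-1]
Step 7: [-1, 10]
Step 8: [-1, 10, -1]
Step 9: [-1, 10, 1]
Step 10: [-1, 10]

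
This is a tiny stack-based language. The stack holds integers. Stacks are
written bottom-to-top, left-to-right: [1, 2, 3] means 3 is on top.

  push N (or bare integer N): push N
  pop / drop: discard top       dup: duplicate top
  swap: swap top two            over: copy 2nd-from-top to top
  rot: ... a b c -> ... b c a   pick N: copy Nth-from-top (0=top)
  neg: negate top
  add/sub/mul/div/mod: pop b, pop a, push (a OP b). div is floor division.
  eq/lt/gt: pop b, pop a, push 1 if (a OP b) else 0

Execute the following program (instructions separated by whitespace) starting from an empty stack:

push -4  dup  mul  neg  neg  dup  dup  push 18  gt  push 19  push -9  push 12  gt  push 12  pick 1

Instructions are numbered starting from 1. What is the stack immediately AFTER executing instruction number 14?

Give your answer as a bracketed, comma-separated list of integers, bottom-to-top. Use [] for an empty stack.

Answer: [16, 16, 0, 19, 0, 12]

Derivation:
Step 1 ('push -4'): [-4]
Step 2 ('dup'): [-4, -4]
Step 3 ('mul'): [16]
Step 4 ('neg'): [-16]
Step 5 ('neg'): [16]
Step 6 ('dup'): [16, 16]
Step 7 ('dup'): [16, 16, 16]
Step 8 ('push 18'): [16, 16, 16, 18]
Step 9 ('gt'): [16, 16, 0]
Step 10 ('push 19'): [16, 16, 0, 19]
Step 11 ('push -9'): [16, 16, 0, 19, -9]
Step 12 ('push 12'): [16, 16, 0, 19, -9, 12]
Step 13 ('gt'): [16, 16, 0, 19, 0]
Step 14 ('push 12'): [16, 16, 0, 19, 0, 12]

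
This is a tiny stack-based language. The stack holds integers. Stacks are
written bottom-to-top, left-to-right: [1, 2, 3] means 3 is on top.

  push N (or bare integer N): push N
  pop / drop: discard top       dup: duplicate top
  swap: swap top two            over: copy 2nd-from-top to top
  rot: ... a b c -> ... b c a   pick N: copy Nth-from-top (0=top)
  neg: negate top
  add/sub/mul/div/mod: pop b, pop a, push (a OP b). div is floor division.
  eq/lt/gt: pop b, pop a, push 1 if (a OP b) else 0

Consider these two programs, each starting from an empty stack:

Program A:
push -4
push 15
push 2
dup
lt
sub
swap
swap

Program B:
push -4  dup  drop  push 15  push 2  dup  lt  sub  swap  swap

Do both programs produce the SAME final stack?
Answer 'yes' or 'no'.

Program A trace:
  After 'push -4': [-4]
  After 'push 15': [-4, 15]
  After 'push 2': [-4, 15, 2]
  After 'dup': [-4, 15, 2, 2]
  After 'lt': [-4, 15, 0]
  After 'sub': [-4, 15]
  After 'swap': [15, -4]
  After 'swap': [-4, 15]
Program A final stack: [-4, 15]

Program B trace:
  After 'push -4': [-4]
  After 'dup': [-4, -4]
  After 'drop': [-4]
  After 'push 15': [-4, 15]
  After 'push 2': [-4, 15, 2]
  After 'dup': [-4, 15, 2, 2]
  After 'lt': [-4, 15, 0]
  After 'sub': [-4, 15]
  After 'swap': [15, -4]
  After 'swap': [-4, 15]
Program B final stack: [-4, 15]
Same: yes

Answer: yes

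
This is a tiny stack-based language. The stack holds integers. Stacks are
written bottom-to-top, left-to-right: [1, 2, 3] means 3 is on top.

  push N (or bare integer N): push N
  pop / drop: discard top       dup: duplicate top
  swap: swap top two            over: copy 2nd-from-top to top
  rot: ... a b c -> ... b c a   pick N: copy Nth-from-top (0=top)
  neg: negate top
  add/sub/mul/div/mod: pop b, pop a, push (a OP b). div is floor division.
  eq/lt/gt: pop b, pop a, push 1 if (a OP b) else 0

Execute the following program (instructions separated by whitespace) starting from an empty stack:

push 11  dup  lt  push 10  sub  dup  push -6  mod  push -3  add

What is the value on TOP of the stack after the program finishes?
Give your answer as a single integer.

Answer: -7

Derivation:
After 'push 11': [11]
After 'dup': [11, 11]
After 'lt': [0]
After 'push 10': [0, 10]
After 'sub': [-10]
After 'dup': [-10, -10]
After 'push -6': [-10, -10, -6]
After 'mod': [-10, -4]
After 'push -3': [-10, -4, -3]
After 'add': [-10, -7]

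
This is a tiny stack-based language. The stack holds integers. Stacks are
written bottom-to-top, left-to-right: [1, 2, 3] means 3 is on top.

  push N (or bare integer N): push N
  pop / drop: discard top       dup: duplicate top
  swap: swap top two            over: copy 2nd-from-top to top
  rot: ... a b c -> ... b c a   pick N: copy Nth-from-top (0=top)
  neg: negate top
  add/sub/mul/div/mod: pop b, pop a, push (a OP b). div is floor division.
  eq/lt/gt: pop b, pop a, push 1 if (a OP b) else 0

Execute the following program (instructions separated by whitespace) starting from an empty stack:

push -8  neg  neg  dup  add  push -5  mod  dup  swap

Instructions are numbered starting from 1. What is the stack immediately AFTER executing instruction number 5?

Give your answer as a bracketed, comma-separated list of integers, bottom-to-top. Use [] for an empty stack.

Step 1 ('push -8'): [-8]
Step 2 ('neg'): [8]
Step 3 ('neg'): [-8]
Step 4 ('dup'): [-8, -8]
Step 5 ('add'): [-16]

Answer: [-16]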